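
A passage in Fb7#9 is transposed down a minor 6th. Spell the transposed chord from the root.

Transposed root: Fb → Ab (minor 6th down). So we spell Ab dominant seventh sharp nine:
Root: Ab
Major 3rd (3rd): C
Perfect 5th (5th): Eb
Minor 7th (7th): Gb
Augmented 9th (9th): B

Ab C Eb Gb B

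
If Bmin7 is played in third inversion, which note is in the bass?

A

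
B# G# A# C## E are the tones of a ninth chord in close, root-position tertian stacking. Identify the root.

A#

Stacking in thirds gives A# – C## – E – G# – B#, so A# is the root — A# dominant ninth flat five.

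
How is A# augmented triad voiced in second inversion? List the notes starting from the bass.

In root position, A# augmented triad is A♯–C𝄪–E𝄪.
Second inversion puts the fifth (E𝄪) in the bass.

E𝄪, A♯, C𝄪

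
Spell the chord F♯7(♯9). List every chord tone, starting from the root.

Root F#, quality dominant seventh sharp nine:
F# — root
A# — major 3rd
C# — perfect 5th
E — minor 7th
G## — augmented 9th

F# A# C# E G##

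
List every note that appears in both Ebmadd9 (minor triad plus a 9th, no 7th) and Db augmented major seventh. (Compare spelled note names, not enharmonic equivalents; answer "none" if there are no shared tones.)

F

Ebmadd9 = Eb, Gb, Bb, F.
Db augmented major seventh = Db, F, A, C.
Shared: F.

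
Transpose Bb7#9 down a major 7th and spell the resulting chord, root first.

Transposed root: Bb → Cb (major 7th down). So we spell Cb dominant seventh sharp nine:
Root: Cb
Major 3rd (3rd): Eb
Perfect 5th (5th): Gb
Minor 7th (7th): Bbb
Augmented 9th (9th): D

Cb Eb Gb Bbb D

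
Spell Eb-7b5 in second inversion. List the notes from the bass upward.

B𝄫, D♭, E♭, G♭

In root position, Eb-7b5 is E♭–G♭–B𝄫–D♭.
Second inversion puts the fifth (B𝄫) in the bass.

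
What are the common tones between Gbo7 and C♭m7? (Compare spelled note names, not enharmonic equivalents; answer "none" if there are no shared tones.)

Gbo7 = Gb, Bbb, Dbb, Fbb.
C♭m7 = Cb, Ebb, Gb, Bbb.
Shared: Gb, Bbb.

Gb  Bbb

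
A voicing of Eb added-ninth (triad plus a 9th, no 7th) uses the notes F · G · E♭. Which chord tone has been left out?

The full Eb added-ninth chord is E♭, G, B♭, F.
Comparing with the voicing, the perfect 5th (5th) — B♭ — is absent.

B♭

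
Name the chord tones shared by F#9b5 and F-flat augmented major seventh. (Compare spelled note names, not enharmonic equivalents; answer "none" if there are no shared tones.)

C

F#9b5 = F#, A#, C, E, G#.
F-flat augmented major seventh = Fb, Ab, C, Eb.
Shared: C.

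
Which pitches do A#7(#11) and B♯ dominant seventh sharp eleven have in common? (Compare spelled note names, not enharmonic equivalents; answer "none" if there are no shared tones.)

A#, D##

A#7(#11): A# C## E# G# D##
B♯ dominant seventh sharp eleven: B# D## F## A# E##
Common to both → A#, D##.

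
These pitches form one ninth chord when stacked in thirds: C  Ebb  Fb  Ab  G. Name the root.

Fb

Arranged so that each adjacent pair is a third by letter name: Fb – Ab – C – Ebb – G.
The bottom of that stack, Fb, is the root (this is Fb dominant seventh sharp nine sharp five).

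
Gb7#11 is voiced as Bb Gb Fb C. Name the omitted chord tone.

The full Gb7#11 chord is Gb, Bb, Db, Fb, C.
Comparing with the voicing, the perfect 5th (5th) — Db — is absent.

Db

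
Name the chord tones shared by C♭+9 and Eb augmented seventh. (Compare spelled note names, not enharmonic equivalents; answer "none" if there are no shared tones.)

C♭+9 = Cb, Eb, G, Bbb, Db.
Eb augmented seventh = Eb, G, B, Db.
Shared: Eb, G, Db.

Eb  G  Db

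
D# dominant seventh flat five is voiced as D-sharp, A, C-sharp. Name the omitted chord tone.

The full D# dominant seventh flat five chord is D-sharp, F-double-sharp, A, C-sharp.
Comparing with the voicing, the major 3rd (3rd) — F-double-sharp — is absent.

F-double-sharp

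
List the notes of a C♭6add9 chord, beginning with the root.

Cb, Eb, Gb, Ab, Db

C♭6add9: six-nine on Cb.
Root: Cb
Major 3rd (3rd): Eb
Perfect 5th (5th): Gb
Major 6th (6th): Ab
Major 9th (9th): Db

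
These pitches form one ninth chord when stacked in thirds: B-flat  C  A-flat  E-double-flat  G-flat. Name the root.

Arranged so that each adjacent pair is a third by letter name: A-flat – C – E-double-flat – G-flat – B-flat.
The bottom of that stack, A-flat, is the root (this is A-flat dominant ninth flat five).

A-flat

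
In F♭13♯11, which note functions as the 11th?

F♭13♯11 is built on Fb; its 11th is an augmented 11th above the root.
A fourth above F uses the letter B, and the augmented 11th above Fb is Bb.

Bb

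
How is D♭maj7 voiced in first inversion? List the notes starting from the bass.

F – Ab – C – Db

D♭maj7 = Db–F–Ab–C; first inversion → third (F) lowest.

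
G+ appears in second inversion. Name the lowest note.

D♯

G+ = G–B–D♯. Second inversion → fifth in the bass = D♯.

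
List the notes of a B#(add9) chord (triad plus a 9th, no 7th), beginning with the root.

B#(add9) is an added-ninth built on B#.
B# — root
D## — major 3rd
F## — perfect 5th
C## — major 9th

B#  D##  F##  C##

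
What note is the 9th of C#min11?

C#min11 is built on C♯; its 9th is a major 9th above the root.
A second above C uses the letter D, and the major 9th above C♯ is D♯.

D♯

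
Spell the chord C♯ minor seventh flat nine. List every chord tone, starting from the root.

C#  E  G#  B  D

Root C#, quality minor seventh flat nine:
- root: C#
- minor 3rd: E
- perfect 5th: G#
- minor 7th: B
- minor 9th: D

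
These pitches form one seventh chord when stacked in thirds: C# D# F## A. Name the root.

Stacking in thirds gives D# – F## – A – C#, so D# is the root — D# dominant seventh flat five.

D#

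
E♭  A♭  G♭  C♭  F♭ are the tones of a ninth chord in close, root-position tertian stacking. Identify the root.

F♭

Arranged so that each adjacent pair is a third by letter name: F♭ – A♭ – C♭ – E♭ – G♭.
The bottom of that stack, F♭, is the root (this is F♭ major ninth).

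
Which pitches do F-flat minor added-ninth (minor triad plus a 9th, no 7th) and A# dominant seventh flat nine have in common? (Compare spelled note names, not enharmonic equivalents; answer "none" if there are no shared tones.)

F-flat minor added-ninth = F-flat, A-double-flat, C-flat, G-flat.
A# dominant seventh flat nine = A-sharp, C-double-sharp, E-sharp, G-sharp, B.
Shared: none.

none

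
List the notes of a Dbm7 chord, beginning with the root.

D♭ F♭ A♭ C♭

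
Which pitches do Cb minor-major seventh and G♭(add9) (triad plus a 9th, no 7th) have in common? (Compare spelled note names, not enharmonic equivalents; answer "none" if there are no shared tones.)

Gb  Bb

Cb minor-major seventh = Cb, Ebb, Gb, Bb.
G♭(add9) = Gb, Bb, Db, Ab.
Shared: Gb, Bb.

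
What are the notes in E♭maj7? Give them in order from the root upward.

E♭, G, B♭, D

Root E♭, quality major seventh:
- root: E♭
- major 3rd: G
- perfect 5th: B♭
- major 7th: D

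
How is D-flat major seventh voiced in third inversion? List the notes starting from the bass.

D-flat major seventh = Db–F–Ab–C; third inversion → seventh (C) lowest.

C Db F Ab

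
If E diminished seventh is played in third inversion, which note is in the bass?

E diminished seventh = E–G–B-flat–D-flat. Third inversion → seventh in the bass = D-flat.

D-flat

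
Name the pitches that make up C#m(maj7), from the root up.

C♯  E  G♯  B♯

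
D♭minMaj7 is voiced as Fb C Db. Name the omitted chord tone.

D♭minMaj7 = Db, Fb, Ab, C. The voicing lacks the 5th (perfect 5th), Ab.

Ab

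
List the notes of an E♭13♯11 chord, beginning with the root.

Eb – G – Bb – Db – F – A – C

Root Eb, quality dominant thirteenth sharp eleven:
Eb — root
G — major 3rd
Bb — perfect 5th
Db — minor 7th
F — major 9th
A — augmented 11th
C — major 13th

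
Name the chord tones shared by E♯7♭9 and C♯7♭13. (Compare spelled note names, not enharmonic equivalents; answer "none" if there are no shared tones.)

E#

E♯7♭9 = E#, G##, B#, D#, F#.
C♯7♭13 = C#, E#, G#, B, A.
Shared: E#.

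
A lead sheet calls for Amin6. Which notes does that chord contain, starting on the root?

A, C, E, F#

Amin6 is a minor sixth built on A.
root → A
3rd (minor 3rd) → C
5th (perfect 5th) → E
6th (major 6th) → F#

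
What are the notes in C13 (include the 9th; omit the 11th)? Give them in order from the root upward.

C, E, G, B♭, D, A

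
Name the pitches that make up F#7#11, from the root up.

F# – A# – C# – E – B#

F#7#11: dominant seventh sharp eleven on F#.
Root: F#
Major 3rd (3rd): A#
Perfect 5th (5th): C#
Minor 7th (7th): E
Augmented 11th (11th): B#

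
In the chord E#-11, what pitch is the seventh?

D#

E#-11 is built on E#; its 7th is a minor 7th above the root.
A seventh above E uses the letter D, and the minor 7th above E# is D#.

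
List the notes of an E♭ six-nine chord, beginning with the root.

E-flat – G – B-flat – C – F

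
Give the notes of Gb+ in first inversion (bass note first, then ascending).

In root position, Gb+ is Gb–Bb–D.
First inversion puts the third (Bb) in the bass.

Bb  D  Gb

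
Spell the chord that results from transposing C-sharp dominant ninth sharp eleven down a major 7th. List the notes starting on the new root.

Transposed root: C# → D (major 7th down). So we spell D dominant ninth sharp eleven:
root → D
3rd (major 3rd) → F#
5th (perfect 5th) → A
7th (minor 7th) → C
9th (major 9th) → E
11th (augmented 11th) → G#

D – F# – A – C – E – G#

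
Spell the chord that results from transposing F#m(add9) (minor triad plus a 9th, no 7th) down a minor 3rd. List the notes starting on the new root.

D# F# A# E#

A minor 3rd down from F# is D#, so the new chord is D# minor added-ninth.
D# — root
F# — minor 3rd
A# — perfect 5th
E# — major 9th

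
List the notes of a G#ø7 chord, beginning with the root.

G♯ – B – D – F♯

G#ø7: half-diminished seventh on G♯.
root → G♯
3rd (minor 3rd) → B
5th (diminished 5th) → D
7th (minor 7th) → F♯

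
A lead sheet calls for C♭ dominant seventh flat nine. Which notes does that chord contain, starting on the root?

Root Cb, quality dominant seventh flat nine:
Root: Cb
Major 3rd (3rd): Eb
Perfect 5th (5th): Gb
Minor 7th (7th): Bbb
Minor 9th (9th): Dbb

Cb – Eb – Gb – Bbb – Dbb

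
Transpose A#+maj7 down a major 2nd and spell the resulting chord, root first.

G♯, B♯, D𝄪, F𝄪

A major 2nd down from A♯ is G♯, so the new chord is G♯ augmented major seventh.
root → G♯
3rd (major 3rd) → B♯
5th (augmented 5th) → D𝄪
7th (major 7th) → F𝄪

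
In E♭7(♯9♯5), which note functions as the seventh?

Db

Root of E♭7(♯9♯5) = Eb. The 7th is a minor 7th: Eb up a minor 7th → Db.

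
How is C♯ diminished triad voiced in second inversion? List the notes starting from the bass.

G C-sharp E

C♯ diminished triad = C-sharp–E–G; second inversion → fifth (G) lowest.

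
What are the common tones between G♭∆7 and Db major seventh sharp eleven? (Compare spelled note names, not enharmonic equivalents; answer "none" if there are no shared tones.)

Db F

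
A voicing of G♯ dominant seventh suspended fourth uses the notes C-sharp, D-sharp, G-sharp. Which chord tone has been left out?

F-sharp

The full G♯ dominant seventh suspended fourth chord is G-sharp, C-sharp, D-sharp, F-sharp.
Comparing with the voicing, the minor 7th (7th) — F-sharp — is absent.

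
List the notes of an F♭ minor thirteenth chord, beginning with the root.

Fb Abb Cb Ebb Gb Bbb Db

Root Fb, quality minor thirteenth:
Fb — root
Abb — minor 3rd
Cb — perfect 5th
Ebb — minor 7th
Gb — major 9th
Bbb — perfect 11th
Db — major 13th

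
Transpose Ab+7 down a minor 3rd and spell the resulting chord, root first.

F  A  C#  Eb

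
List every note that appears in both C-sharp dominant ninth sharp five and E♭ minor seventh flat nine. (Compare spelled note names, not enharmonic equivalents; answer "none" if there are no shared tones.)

C-sharp dominant ninth sharp five = C-sharp, E-sharp, G-double-sharp, B, D-sharp.
E♭ minor seventh flat nine = E-flat, G-flat, B-flat, D-flat, F-flat.
Shared: none.

none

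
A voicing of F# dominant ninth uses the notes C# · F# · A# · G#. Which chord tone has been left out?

E

The full F# dominant ninth chord is F#, A#, C#, E, G#.
Comparing with the voicing, the minor 7th (7th) — E — is absent.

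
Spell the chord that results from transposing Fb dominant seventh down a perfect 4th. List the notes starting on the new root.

Cb – Eb – Gb – Bbb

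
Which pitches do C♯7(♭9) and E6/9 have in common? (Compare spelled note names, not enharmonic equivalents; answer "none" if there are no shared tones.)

C♯7(♭9) = C♯, E♯, G♯, B, D.
E6/9 = E, G♯, B, C♯, F♯.
Shared: C♯, G♯, B.

C♯, G♯, B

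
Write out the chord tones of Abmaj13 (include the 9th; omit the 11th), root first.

Root Ab, quality major thirteenth:
Root: Ab
Major 3rd (3rd): C
Perfect 5th (5th): Eb
Major 7th (7th): G
Major 9th (9th): Bb
Major 13th (13th): F

Ab, C, Eb, G, Bb, F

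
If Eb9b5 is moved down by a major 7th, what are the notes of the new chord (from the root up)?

Transposed root: Eb → Fb (major 7th down). So we spell Fb dominant ninth flat five:
Fb — root
Ab — major 3rd
Cbb — diminished 5th
Ebb — minor 7th
Gb — major 9th

Fb, Ab, Cbb, Ebb, Gb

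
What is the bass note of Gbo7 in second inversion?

Gbo7 in root position is Gb–Bbb–Dbb–Fbb.
Second inversion places the fifth in the bass, which is Dbb.

Dbb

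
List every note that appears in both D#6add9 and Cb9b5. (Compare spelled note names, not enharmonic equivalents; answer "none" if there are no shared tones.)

none

D#6add9: D# F## A# B# E#
Cb9b5: Cb Eb Gbb Bbb Db
Common to both → none.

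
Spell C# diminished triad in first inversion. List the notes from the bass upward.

E  G  C-sharp

C# diminished triad = C-sharp–E–G; first inversion → third (E) lowest.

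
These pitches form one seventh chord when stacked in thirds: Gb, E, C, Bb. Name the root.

Stacking in thirds gives C – E – Gb – Bb, so C is the root — C dominant seventh flat five.

C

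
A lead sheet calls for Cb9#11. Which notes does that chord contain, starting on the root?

Cb9#11 is a dominant ninth sharp eleven built on Cb.
Cb — root
Eb — major 3rd
Gb — perfect 5th
Bbb — minor 7th
Db — major 9th
F — augmented 11th

Cb, Eb, Gb, Bbb, Db, F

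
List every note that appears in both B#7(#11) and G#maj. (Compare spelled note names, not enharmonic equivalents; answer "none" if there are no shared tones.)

B#7(#11): B# D## F## A# E##
G#maj: G# B# D#
Common to both → B#.

B#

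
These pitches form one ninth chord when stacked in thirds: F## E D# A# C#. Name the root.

D#

Arranged so that each adjacent pair is a third by letter name: D# – F## – A# – C# – E.
The bottom of that stack, D#, is the root (this is D# dominant seventh flat nine).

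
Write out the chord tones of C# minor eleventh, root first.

C# minor eleventh is a minor eleventh built on C-sharp.
C-sharp — root
E — minor 3rd
G-sharp — perfect 5th
B — minor 7th
D-sharp — major 9th
F-sharp — perfect 11th

C-sharp  E  G-sharp  B  D-sharp  F-sharp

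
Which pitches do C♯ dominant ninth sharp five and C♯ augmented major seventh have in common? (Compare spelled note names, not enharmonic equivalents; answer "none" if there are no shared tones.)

C♯ dominant ninth sharp five = C♯, E♯, G𝄪, B, D♯.
C♯ augmented major seventh = C♯, E♯, G𝄪, B♯.
Shared: C♯, E♯, G𝄪.

C♯ – E♯ – G𝄪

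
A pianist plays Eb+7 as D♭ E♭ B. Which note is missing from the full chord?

G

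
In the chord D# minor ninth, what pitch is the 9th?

E-sharp

Root of D# minor ninth = D-sharp. The 9th is a major 9th: D-sharp up a major 9th → E-sharp.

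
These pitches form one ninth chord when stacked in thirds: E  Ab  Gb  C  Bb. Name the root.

Ab

Stacking in thirds gives Ab – C – E – Gb – Bb, so Ab is the root — Ab dominant ninth sharp five.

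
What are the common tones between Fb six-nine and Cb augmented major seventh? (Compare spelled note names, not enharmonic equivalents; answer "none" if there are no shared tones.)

Cb

Fb six-nine: Fb Ab Cb Db Gb
Cb augmented major seventh: Cb Eb G Bb
Common to both → Cb.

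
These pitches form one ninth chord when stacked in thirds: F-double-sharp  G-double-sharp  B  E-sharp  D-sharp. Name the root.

E-sharp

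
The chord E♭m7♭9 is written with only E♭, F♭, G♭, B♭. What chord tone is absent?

D♭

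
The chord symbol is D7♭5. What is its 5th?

A♭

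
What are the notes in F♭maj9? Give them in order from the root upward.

Root Fb, quality major ninth:
Fb — root
Ab — major 3rd
Cb — perfect 5th
Eb — major 7th
Gb — major 9th

Fb  Ab  Cb  Eb  Gb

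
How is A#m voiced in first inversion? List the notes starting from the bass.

C#, E#, A#

A#m = A#–C#–E#; first inversion → third (C#) lowest.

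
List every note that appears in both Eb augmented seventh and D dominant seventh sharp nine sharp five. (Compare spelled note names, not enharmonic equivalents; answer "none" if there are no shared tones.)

none

Eb augmented seventh: Eb G B Db
D dominant seventh sharp nine sharp five: D F# A# C E#
Common to both → none.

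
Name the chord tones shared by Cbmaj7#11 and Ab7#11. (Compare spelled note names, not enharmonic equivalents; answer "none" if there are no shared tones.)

E♭ G♭

Cbmaj7#11 = C♭, E♭, G♭, B♭, F.
Ab7#11 = A♭, C, E♭, G♭, D.
Shared: E♭, G♭.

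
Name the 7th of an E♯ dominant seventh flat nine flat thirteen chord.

D#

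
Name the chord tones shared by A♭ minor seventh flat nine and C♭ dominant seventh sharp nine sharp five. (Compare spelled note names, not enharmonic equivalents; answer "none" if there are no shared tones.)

C-flat, E-flat, B-double-flat

A♭ minor seventh flat nine = A-flat, C-flat, E-flat, G-flat, B-double-flat.
C♭ dominant seventh sharp nine sharp five = C-flat, E-flat, G, B-double-flat, D.
Shared: C-flat, E-flat, B-double-flat.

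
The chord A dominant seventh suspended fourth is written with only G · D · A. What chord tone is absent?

E

A dominant seventh suspended fourth = A, D, E, G. The voicing lacks the 5th (perfect 5th), E.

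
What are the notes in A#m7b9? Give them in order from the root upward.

A# C# E# G# B

Root A#, quality minor seventh flat nine:
Root: A#
Minor 3rd (3rd): C#
Perfect 5th (5th): E#
Minor 7th (7th): G#
Minor 9th (9th): B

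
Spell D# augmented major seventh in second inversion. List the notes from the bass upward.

A-double-sharp – C-double-sharp – D-sharp – F-double-sharp

D# augmented major seventh = D-sharp–F-double-sharp–A-double-sharp–C-double-sharp; second inversion → fifth (A-double-sharp) lowest.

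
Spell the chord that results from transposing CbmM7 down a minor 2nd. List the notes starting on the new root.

A minor 2nd down from Cb is Bb, so the new chord is Bb minor-major seventh.
root → Bb
3rd (minor 3rd) → Db
5th (perfect 5th) → F
7th (major 7th) → A

Bb – Db – F – A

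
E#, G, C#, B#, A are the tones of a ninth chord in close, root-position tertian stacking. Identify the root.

A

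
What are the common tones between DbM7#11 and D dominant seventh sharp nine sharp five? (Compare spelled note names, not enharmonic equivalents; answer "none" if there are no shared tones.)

DbM7#11: Db F Ab C G
D dominant seventh sharp nine sharp five: D F# A# C E#
Common to both → C.

C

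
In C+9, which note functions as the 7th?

Root of C+9 = C. The 7th is a minor 7th: C up a minor 7th → Bb.

Bb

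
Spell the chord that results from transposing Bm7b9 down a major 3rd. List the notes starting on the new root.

B down a major 3rd → G. New chord: G minor seventh flat nine.
- root: G
- minor 3rd: Bb
- perfect 5th: D
- minor 7th: F
- minor 9th: Ab

G, Bb, D, F, Ab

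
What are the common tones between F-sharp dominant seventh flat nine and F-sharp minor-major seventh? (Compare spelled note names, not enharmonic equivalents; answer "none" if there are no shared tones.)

F-sharp dominant seventh flat nine = F-sharp, A-sharp, C-sharp, E, G.
F-sharp minor-major seventh = F-sharp, A, C-sharp, E-sharp.
Shared: F-sharp, C-sharp.

F-sharp, C-sharp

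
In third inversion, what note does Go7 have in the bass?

Fb

Go7 in root position is G–Bb–Db–Fb.
Third inversion places the seventh in the bass, which is Fb.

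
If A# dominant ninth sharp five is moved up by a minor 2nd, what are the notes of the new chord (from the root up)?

B – D-sharp – F-double-sharp – A – C-sharp

Transposed root: A-sharp → B (minor 2nd up). So we spell B dominant ninth sharp five:
root → B
3rd (major 3rd) → D-sharp
5th (augmented 5th) → F-double-sharp
7th (minor 7th) → A
9th (major 9th) → C-sharp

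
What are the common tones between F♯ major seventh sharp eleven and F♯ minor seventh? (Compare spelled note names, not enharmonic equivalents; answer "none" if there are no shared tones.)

F-sharp, C-sharp

F♯ major seventh sharp eleven = F-sharp, A-sharp, C-sharp, E-sharp, B-sharp.
F♯ minor seventh = F-sharp, A, C-sharp, E.
Shared: F-sharp, C-sharp.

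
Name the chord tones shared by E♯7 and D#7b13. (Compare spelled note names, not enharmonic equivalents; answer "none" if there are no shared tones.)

D#

E♯7 = E#, G##, B#, D#.
D#7b13 = D#, F##, A#, C#, B.
Shared: D#.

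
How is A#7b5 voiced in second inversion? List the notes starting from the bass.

A#7b5 = A#–C##–E–G#; second inversion → fifth (E) lowest.

E – G# – A# – C##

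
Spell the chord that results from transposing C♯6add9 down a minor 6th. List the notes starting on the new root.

E♯ – G𝄪 – B♯ – C𝄪 – F𝄪

C♯ down a minor 6th → E♯. New chord: E♯ six-nine.
root → E♯
3rd (major 3rd) → G𝄪
5th (perfect 5th) → B♯
6th (major 6th) → C𝄪
9th (major 9th) → F𝄪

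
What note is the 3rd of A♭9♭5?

C

Root of A♭9♭5 = Ab. The 3rd is a major 3rd: Ab up a major 3rd → C.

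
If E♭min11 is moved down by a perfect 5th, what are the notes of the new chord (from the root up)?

Eb down a perfect 5th → Ab. New chord: Ab minor eleventh.
Ab — root
Cb — minor 3rd
Eb — perfect 5th
Gb — minor 7th
Bb — major 9th
Db — perfect 11th

Ab  Cb  Eb  Gb  Bb  Db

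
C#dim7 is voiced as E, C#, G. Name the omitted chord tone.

Bb

C#dim7 = C#, E, G, Bb. The voicing lacks the 7th (diminished 7th), Bb.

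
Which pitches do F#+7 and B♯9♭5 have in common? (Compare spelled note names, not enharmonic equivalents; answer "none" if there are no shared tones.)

F#+7: F# A# C## E
B♯9♭5: B# D## F# A# C##
Common to both → F#, A#, C##.

F#, A#, C##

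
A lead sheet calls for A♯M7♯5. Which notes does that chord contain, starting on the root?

A#, C##, E##, G##

A♯M7♯5: augmented major seventh on A#.
- root: A#
- major 3rd: C##
- augmented 5th: E##
- major 7th: G##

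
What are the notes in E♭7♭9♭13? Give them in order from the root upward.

E♭7♭9♭13 is a dominant seventh flat nine flat thirteen built on Eb.
Eb — root
G — major 3rd
Bb — perfect 5th
Db — minor 7th
Fb — minor 9th
Cb — minor 13th

Eb, G, Bb, Db, Fb, Cb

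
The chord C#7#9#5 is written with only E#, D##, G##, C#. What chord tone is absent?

The full C#7#9#5 chord is C#, E#, G##, B, D##.
Comparing with the voicing, the minor 7th (7th) — B — is absent.

B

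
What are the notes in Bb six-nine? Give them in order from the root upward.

B-flat  D  F  G  C

Bb six-nine: six-nine on B-flat.
B-flat — root
D — major 3rd
F — perfect 5th
G — major 6th
C — major 9th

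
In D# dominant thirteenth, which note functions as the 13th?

Root of D# dominant thirteenth = D-sharp. The 13th is a major 13th: D-sharp up a major 13th → B-sharp.

B-sharp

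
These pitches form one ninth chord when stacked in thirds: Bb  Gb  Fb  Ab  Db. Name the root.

Arranged so that each adjacent pair is a third by letter name: Gb – Bb – Db – Fb – Ab.
The bottom of that stack, Gb, is the root (this is Gb dominant ninth).

Gb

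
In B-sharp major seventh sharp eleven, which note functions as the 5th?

B-sharp major seventh sharp eleven is built on B#; its 5th is a perfect 5th above the root.
A fifth above B uses the letter F, and the perfect 5th above B# is F##.

F##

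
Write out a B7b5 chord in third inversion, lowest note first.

A B D# F

B7b5 = B–D#–F–A; third inversion → seventh (A) lowest.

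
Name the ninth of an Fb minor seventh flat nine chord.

G𝄫

Fb minor seventh flat nine is built on F♭; its 9th is a minor 9th above the root.
A second above F uses the letter G, and the minor 9th above F♭ is G𝄫.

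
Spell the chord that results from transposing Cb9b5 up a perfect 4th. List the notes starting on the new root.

F♭ A♭ C𝄫 E𝄫 G♭

A perfect 4th up from C♭ is F♭, so the new chord is F♭ dominant ninth flat five.
root → F♭
3rd (major 3rd) → A♭
5th (diminished 5th) → C𝄫
7th (minor 7th) → E𝄫
9th (major 9th) → G♭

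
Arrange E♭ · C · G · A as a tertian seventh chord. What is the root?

A

Stacking in thirds gives A – C – E♭ – G, so A is the root — A half-diminished seventh.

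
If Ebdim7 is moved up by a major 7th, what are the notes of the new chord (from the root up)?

D – F – A♭ – C♭

Transposed root: E♭ → D (major 7th up). So we spell D diminished seventh:
root → D
3rd (minor 3rd) → F
5th (diminished 5th) → A♭
7th (diminished 7th) → C♭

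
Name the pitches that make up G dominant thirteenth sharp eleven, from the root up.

G dominant thirteenth sharp eleven is a dominant thirteenth sharp eleven built on G.
- root: G
- major 3rd: B
- perfect 5th: D
- minor 7th: F
- major 9th: A
- augmented 11th: C-sharp
- major 13th: E

G – B – D – F – A – C-sharp – E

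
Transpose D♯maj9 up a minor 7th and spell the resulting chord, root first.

D# up a minor 7th → C#. New chord: C# major ninth.
- root: C#
- major 3rd: E#
- perfect 5th: G#
- major 7th: B#
- major 9th: D#

C#, E#, G#, B#, D#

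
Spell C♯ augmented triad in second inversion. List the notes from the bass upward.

G##  C#  E#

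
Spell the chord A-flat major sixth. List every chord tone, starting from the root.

A-flat, C, E-flat, F

A-flat major sixth: major sixth on A-flat.
root → A-flat
3rd (major 3rd) → C
5th (perfect 5th) → E-flat
6th (major 6th) → F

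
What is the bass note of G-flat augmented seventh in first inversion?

Bb

G-flat augmented seventh in root position is Gb–Bb–D–Fb.
First inversion places the third in the bass, which is Bb.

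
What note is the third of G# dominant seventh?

B-sharp

Root of G# dominant seventh = G-sharp. The 3rd is a major 3rd: G-sharp up a major 3rd → B-sharp.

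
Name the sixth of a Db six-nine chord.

B-flat

Db six-nine is built on D-flat; its 6th is a major 6th above the root.
A sixth above D uses the letter B, and the major 6th above D-flat is B-flat.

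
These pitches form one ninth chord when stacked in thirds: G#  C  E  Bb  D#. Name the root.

C

Stacking in thirds gives C – E – G# – Bb – D#, so C is the root — C dominant seventh sharp nine sharp five.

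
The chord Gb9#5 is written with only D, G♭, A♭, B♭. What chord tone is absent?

Gb9#5 = G♭, B♭, D, F♭, A♭. The voicing lacks the 7th (minor 7th), F♭.

F♭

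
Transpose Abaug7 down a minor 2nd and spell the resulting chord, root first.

Transposed root: A♭ → G (minor 2nd down). So we spell G augmented seventh:
root → G
3rd (major 3rd) → B
5th (augmented 5th) → D♯
7th (minor 7th) → F

G B D♯ F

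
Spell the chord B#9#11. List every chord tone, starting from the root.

B# – D## – F## – A# – C## – E##

Root B#, quality dominant ninth sharp eleven:
root → B#
3rd (major 3rd) → D##
5th (perfect 5th) → F##
7th (minor 7th) → A#
9th (major 9th) → C##
11th (augmented 11th) → E##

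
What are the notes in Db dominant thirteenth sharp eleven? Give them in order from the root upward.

Db  F  Ab  Cb  Eb  G  Bb

Db dominant thirteenth sharp eleven is a dominant thirteenth sharp eleven built on Db.
Db — root
F — major 3rd
Ab — perfect 5th
Cb — minor 7th
Eb — major 9th
G — augmented 11th
Bb — major 13th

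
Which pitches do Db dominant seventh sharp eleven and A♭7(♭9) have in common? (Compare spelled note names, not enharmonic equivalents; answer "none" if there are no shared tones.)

A♭

Db dominant seventh sharp eleven: D♭ F A♭ C♭ G
A♭7(♭9): A♭ C E♭ G♭ B𝄫
Common to both → A♭.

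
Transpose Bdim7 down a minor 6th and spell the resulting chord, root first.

D# – F# – A – C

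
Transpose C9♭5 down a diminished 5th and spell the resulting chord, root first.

A diminished 5th down from C is F♯, so the new chord is F♯ dominant ninth flat five.
Root: F♯
Major 3rd (3rd): A♯
Diminished 5th (5th): C
Minor 7th (7th): E
Major 9th (9th): G♯

F♯, A♯, C, E, G♯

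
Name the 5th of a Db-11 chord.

Db-11 is built on D♭; its 5th is a perfect 5th above the root.
A fifth above D uses the letter A, and the perfect 5th above D♭ is A♭.

A♭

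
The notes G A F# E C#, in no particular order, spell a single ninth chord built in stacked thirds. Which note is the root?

F#

Arranged so that each adjacent pair is a third by letter name: F# – A – C# – E – G.
The bottom of that stack, F#, is the root (this is F# minor seventh flat nine).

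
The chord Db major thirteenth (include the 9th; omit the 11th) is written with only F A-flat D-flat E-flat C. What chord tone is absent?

Db major thirteenth = D-flat, F, A-flat, C, E-flat, B-flat. The voicing lacks the 13th (major 13th), B-flat.

B-flat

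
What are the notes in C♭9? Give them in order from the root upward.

Cb, Eb, Gb, Bbb, Db

C♭9: dominant ninth on Cb.
- root: Cb
- major 3rd: Eb
- perfect 5th: Gb
- minor 7th: Bbb
- major 9th: Db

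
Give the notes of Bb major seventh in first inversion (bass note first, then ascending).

In root position, Bb major seventh is B-flat–D–F–A.
First inversion puts the third (D) in the bass.

D, F, A, B-flat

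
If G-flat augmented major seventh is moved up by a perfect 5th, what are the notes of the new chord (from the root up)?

D-flat, F, A, C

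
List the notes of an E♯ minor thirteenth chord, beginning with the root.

E-sharp  G-sharp  B-sharp  D-sharp  F-double-sharp  A-sharp  C-double-sharp

E♯ minor thirteenth is a minor thirteenth built on E-sharp.
Root: E-sharp
Minor 3rd (3rd): G-sharp
Perfect 5th (5th): B-sharp
Minor 7th (7th): D-sharp
Major 9th (9th): F-double-sharp
Perfect 11th (11th): A-sharp
Major 13th (13th): C-double-sharp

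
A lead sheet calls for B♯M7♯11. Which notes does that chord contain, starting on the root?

B♯ D𝄪 F𝄪 A𝄪 E𝄪

B♯M7♯11 is a major seventh sharp eleven built on B♯.
- root: B♯
- major 3rd: D𝄪
- perfect 5th: F𝄪
- major 7th: A𝄪
- augmented 11th: E𝄪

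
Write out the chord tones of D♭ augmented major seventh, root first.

D♭ augmented major seventh: augmented major seventh on D-flat.
Root: D-flat
Major 3rd (3rd): F
Augmented 5th (5th): A
Major 7th (7th): C

D-flat, F, A, C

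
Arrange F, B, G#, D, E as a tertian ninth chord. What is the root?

E

Stacking in thirds gives E – G# – B – D – F, so E is the root — E dominant seventh flat nine.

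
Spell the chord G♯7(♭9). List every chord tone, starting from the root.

Root G♯, quality dominant seventh flat nine:
G♯ — root
B♯ — major 3rd
D♯ — perfect 5th
F♯ — minor 7th
A — minor 9th

G♯, B♯, D♯, F♯, A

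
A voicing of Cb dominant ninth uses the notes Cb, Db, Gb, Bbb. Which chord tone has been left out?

Eb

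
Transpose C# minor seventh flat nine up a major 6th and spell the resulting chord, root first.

A♯  C♯  E♯  G♯  B

Transposed root: C♯ → A♯ (major 6th up). So we spell A♯ minor seventh flat nine:
- root: A♯
- minor 3rd: C♯
- perfect 5th: E♯
- minor 7th: G♯
- minor 9th: B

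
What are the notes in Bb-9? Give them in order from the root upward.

B♭  D♭  F  A♭  C

Root B♭, quality minor ninth:
- root: B♭
- minor 3rd: D♭
- perfect 5th: F
- minor 7th: A♭
- major 9th: C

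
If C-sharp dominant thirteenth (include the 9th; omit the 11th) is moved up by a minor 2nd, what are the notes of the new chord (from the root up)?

D  F#  A  C  E  B

Transposed root: C# → D (minor 2nd up). So we spell D dominant thirteenth:
- root: D
- major 3rd: F#
- perfect 5th: A
- minor 7th: C
- major 9th: E
- major 13th: B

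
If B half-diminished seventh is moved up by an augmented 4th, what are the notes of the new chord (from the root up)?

Transposed root: B → E-sharp (augmented 4th up). So we spell E-sharp half-diminished seventh:
Root: E-sharp
Minor 3rd (3rd): G-sharp
Diminished 5th (5th): B
Minor 7th (7th): D-sharp

E-sharp G-sharp B D-sharp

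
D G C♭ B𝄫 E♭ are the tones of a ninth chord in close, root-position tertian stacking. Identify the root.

C♭

Arranged so that each adjacent pair is a third by letter name: C♭ – E♭ – G – B𝄫 – D.
The bottom of that stack, C♭, is the root (this is C♭ dominant seventh sharp nine sharp five).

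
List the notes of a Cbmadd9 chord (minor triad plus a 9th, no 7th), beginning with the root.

Cbmadd9 is a minor added-ninth built on Cb.
Root: Cb
Minor 3rd (3rd): Ebb
Perfect 5th (5th): Gb
Major 9th (9th): Db

Cb, Ebb, Gb, Db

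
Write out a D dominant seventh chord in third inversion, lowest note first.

C  D  F-sharp  A

D dominant seventh = D–F-sharp–A–C; third inversion → seventh (C) lowest.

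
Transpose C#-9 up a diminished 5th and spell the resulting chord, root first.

Transposed root: C# → G (diminished 5th up). So we spell G minor ninth:
- root: G
- minor 3rd: Bb
- perfect 5th: D
- minor 7th: F
- major 9th: A

G Bb D F A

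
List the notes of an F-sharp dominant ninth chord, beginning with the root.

F-sharp dominant ninth: dominant ninth on F#.
- root: F#
- major 3rd: A#
- perfect 5th: C#
- minor 7th: E
- major 9th: G#

F#, A#, C#, E, G#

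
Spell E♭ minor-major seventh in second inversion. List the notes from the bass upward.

In root position, E♭ minor-major seventh is E-flat–G-flat–B-flat–D.
Second inversion puts the fifth (B-flat) in the bass.

B-flat – D – E-flat – G-flat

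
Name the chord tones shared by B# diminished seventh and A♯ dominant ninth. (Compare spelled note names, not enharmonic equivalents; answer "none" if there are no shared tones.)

B#

B# diminished seventh = B#, D#, F#, A.
A♯ dominant ninth = A#, C##, E#, G#, B#.
Shared: B#.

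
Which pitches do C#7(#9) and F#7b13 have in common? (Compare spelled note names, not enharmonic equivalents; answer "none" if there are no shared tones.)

C#7(#9): C♯ E♯ G♯ B D𝄪
F#7b13: F♯ A♯ C♯ E D
Common to both → C♯.

C♯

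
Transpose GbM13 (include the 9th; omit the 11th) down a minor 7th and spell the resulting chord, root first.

Ab C Eb G Bb F

A minor 7th down from Gb is Ab, so the new chord is Ab major thirteenth.
Root: Ab
Major 3rd (3rd): C
Perfect 5th (5th): Eb
Major 7th (7th): G
Major 9th (9th): Bb
Major 13th (13th): F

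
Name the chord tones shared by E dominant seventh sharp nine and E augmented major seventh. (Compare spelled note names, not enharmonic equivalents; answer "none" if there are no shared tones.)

E – G-sharp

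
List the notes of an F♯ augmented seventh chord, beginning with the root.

F♯ augmented seventh is an augmented seventh built on F-sharp.
root → F-sharp
3rd (major 3rd) → A-sharp
5th (augmented 5th) → C-double-sharp
7th (minor 7th) → E

F-sharp, A-sharp, C-double-sharp, E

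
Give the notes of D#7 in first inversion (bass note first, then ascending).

F##, A#, C#, D#

In root position, D#7 is D#–F##–A#–C#.
First inversion puts the third (F##) in the bass.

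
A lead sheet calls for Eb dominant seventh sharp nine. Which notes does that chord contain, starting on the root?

Eb G Bb Db F#

Eb dominant seventh sharp nine: dominant seventh sharp nine on Eb.
Root: Eb
Major 3rd (3rd): G
Perfect 5th (5th): Bb
Minor 7th (7th): Db
Augmented 9th (9th): F#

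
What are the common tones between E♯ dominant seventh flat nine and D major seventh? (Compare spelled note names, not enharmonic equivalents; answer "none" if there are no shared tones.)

F-sharp

E♯ dominant seventh flat nine = E-sharp, G-double-sharp, B-sharp, D-sharp, F-sharp.
D major seventh = D, F-sharp, A, C-sharp.
Shared: F-sharp.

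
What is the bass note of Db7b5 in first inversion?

F

Db7b5 = Db–F–Abb–Cb. First inversion → third in the bass = F.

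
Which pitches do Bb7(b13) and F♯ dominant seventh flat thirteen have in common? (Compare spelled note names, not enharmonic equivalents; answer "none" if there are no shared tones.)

D

Bb7(b13): Bb D F Ab Gb
F♯ dominant seventh flat thirteen: F# A# C# E D
Common to both → D.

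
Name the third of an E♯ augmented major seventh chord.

G-double-sharp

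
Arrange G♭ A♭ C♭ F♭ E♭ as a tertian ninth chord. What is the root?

Arranged so that each adjacent pair is a third by letter name: F♭ – A♭ – C♭ – E♭ – G♭.
The bottom of that stack, F♭, is the root (this is F♭ major ninth).

F♭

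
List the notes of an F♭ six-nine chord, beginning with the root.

Root F-flat, quality six-nine:
F-flat — root
A-flat — major 3rd
C-flat — perfect 5th
D-flat — major 6th
G-flat — major 9th

F-flat, A-flat, C-flat, D-flat, G-flat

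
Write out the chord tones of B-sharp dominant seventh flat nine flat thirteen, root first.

B-sharp dominant seventh flat nine flat thirteen is a dominant seventh flat nine flat thirteen built on B#.
- root: B#
- major 3rd: D##
- perfect 5th: F##
- minor 7th: A#
- minor 9th: C#
- minor 13th: G#

B#, D##, F##, A#, C#, G#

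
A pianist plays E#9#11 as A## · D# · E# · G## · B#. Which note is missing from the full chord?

The full E#9#11 chord is E#, G##, B#, D#, F##, A##.
Comparing with the voicing, the major 9th (9th) — F## — is absent.

F##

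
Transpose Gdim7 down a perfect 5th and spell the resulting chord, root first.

Transposed root: G → C (perfect 5th down). So we spell C diminished seventh:
root → C
3rd (minor 3rd) → Eb
5th (diminished 5th) → Gb
7th (diminished 7th) → Bbb

C  Eb  Gb  Bbb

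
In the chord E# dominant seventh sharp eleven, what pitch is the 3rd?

G-double-sharp

Root of E# dominant seventh sharp eleven = E-sharp. The 3rd is a major 3rd: E-sharp up a major 3rd → G-double-sharp.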